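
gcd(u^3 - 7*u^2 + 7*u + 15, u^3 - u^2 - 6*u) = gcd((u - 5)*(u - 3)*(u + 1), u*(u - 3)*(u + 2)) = u - 3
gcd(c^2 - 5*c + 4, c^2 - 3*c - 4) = c - 4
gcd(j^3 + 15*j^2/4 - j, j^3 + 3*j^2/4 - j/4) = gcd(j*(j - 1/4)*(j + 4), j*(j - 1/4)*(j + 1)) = j^2 - j/4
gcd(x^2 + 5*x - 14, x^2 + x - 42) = x + 7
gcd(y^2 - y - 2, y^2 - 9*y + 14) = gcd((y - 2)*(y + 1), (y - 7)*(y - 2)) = y - 2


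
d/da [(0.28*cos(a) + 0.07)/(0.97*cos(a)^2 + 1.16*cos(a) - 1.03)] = (0.2716*cos(a)^2 + 0.1358*cos(a) + 0.3696)*sin(a)/(0.9409*cos(a)^4 + 2.2504*cos(a)^3 - 0.6526*cos(a)^2 - 2.3896*cos(a) + 1.0609)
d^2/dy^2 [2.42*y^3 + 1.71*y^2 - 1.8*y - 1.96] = 14.52*y + 3.42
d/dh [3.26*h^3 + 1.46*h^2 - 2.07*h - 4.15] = 9.78*h^2 + 2.92*h - 2.07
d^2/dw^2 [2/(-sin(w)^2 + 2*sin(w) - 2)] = 4*(2*sin(w)^4 - 3*sin(w)^3 - 5*sin(w)^2 + 8*sin(w) - 2)/(sin(w)^2 - 2*sin(w) + 2)^3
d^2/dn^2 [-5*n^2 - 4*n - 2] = -10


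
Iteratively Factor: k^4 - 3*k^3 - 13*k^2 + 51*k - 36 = (k + 4)*(k^3 - 7*k^2 + 15*k - 9) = (k - 1)*(k + 4)*(k^2 - 6*k + 9) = (k - 3)*(k - 1)*(k + 4)*(k - 3)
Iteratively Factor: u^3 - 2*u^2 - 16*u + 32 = (u - 2)*(u^2 - 16) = (u - 2)*(u + 4)*(u - 4)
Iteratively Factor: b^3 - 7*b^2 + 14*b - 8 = (b - 1)*(b^2 - 6*b + 8) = (b - 2)*(b - 1)*(b - 4)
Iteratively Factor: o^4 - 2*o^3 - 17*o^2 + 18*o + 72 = (o + 2)*(o^3 - 4*o^2 - 9*o + 36) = (o - 4)*(o + 2)*(o^2 - 9) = (o - 4)*(o - 3)*(o + 2)*(o + 3)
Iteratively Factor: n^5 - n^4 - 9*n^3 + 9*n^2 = (n)*(n^4 - n^3 - 9*n^2 + 9*n) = n*(n - 3)*(n^3 + 2*n^2 - 3*n) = n^2*(n - 3)*(n^2 + 2*n - 3) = n^2*(n - 3)*(n - 1)*(n + 3)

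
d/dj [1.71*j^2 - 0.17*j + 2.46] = 3.42*j - 0.17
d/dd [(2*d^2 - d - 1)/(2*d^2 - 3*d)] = (-4*d^2 + 4*d - 3)/(d^2*(4*d^2 - 12*d + 9))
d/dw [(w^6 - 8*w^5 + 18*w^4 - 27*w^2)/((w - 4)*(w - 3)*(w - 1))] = w*(3*w^5 - 30*w^4 + 98*w^3 - 110*w^2 - 9*w + 72)/(w^4 - 10*w^3 + 33*w^2 - 40*w + 16)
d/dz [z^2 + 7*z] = 2*z + 7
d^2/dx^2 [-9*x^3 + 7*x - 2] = -54*x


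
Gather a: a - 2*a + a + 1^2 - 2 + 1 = 0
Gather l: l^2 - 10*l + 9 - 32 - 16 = l^2 - 10*l - 39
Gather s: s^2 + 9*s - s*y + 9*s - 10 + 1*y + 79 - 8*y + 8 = s^2 + s*(18 - y) - 7*y + 77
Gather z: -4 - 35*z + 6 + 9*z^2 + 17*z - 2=9*z^2 - 18*z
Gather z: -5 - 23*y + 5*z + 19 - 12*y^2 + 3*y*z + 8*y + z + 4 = -12*y^2 - 15*y + z*(3*y + 6) + 18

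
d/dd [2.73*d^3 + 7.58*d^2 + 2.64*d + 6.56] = 8.19*d^2 + 15.16*d + 2.64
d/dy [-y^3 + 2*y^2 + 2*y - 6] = -3*y^2 + 4*y + 2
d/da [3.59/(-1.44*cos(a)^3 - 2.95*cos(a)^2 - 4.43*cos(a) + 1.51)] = (15.5088*sin(a)^2 - 21.181*cos(a) - 31.4125)*sin(a)/(1.44*cos(a)^3 + 2.95*cos(a)^2 + 4.43*cos(a) - 1.51)^2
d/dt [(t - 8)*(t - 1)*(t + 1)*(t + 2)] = 4*t^3 - 18*t^2 - 34*t + 6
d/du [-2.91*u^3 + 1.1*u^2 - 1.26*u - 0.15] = -8.73*u^2 + 2.2*u - 1.26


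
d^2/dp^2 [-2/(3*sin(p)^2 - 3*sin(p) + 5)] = 6*(12*sin(p)^4 - 9*sin(p)^3 - 35*sin(p)^2 + 23*sin(p) + 4)/(3*sin(p)^2 - 3*sin(p) + 5)^3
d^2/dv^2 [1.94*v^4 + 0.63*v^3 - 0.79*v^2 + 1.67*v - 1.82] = 23.28*v^2 + 3.78*v - 1.58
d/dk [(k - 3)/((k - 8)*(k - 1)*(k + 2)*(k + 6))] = (-3*k^4 + 14*k^3 + 43*k^2 - 312*k - 36)/(k^8 - 2*k^7 - 103*k^6 + 16*k^5 + 2984*k^4 + 4384*k^3 - 8048*k^2 - 8448*k + 9216)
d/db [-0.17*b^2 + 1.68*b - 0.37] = 1.68 - 0.34*b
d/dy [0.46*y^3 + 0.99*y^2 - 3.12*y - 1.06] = 1.38*y^2 + 1.98*y - 3.12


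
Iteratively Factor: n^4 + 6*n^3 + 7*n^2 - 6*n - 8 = (n + 2)*(n^3 + 4*n^2 - n - 4) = (n + 1)*(n + 2)*(n^2 + 3*n - 4) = (n - 1)*(n + 1)*(n + 2)*(n + 4)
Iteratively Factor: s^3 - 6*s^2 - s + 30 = (s - 5)*(s^2 - s - 6) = (s - 5)*(s + 2)*(s - 3)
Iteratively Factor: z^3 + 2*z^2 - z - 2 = (z + 2)*(z^2 - 1) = (z - 1)*(z + 2)*(z + 1)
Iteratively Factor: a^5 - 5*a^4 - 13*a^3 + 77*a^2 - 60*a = (a - 5)*(a^4 - 13*a^2 + 12*a) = (a - 5)*(a - 1)*(a^3 + a^2 - 12*a) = a*(a - 5)*(a - 1)*(a^2 + a - 12) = a*(a - 5)*(a - 1)*(a + 4)*(a - 3)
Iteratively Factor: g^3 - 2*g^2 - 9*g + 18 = (g - 2)*(g^2 - 9) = (g - 3)*(g - 2)*(g + 3)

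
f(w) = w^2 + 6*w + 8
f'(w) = 2*w + 6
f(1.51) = 19.34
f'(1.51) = 9.02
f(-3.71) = -0.50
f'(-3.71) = -1.42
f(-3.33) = -0.89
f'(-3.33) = -0.66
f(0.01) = 8.06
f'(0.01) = 6.02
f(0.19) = 9.18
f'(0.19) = 6.38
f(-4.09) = 0.19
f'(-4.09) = -2.18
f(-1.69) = 0.72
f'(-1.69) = 2.62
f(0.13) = 8.80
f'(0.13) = 6.26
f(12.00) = 224.00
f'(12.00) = 30.00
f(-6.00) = 8.00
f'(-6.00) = -6.00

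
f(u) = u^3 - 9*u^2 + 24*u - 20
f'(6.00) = 24.00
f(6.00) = 16.00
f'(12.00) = 240.00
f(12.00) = 700.00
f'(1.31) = 5.57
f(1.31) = -1.76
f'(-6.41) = 262.64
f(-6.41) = -807.01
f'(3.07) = -2.99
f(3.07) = -2.21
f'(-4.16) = 150.80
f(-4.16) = -347.58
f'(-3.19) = 111.95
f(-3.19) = -220.61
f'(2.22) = -1.17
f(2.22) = -0.13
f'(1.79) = 1.39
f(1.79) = -0.14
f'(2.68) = -2.69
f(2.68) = -1.07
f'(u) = 3*u^2 - 18*u + 24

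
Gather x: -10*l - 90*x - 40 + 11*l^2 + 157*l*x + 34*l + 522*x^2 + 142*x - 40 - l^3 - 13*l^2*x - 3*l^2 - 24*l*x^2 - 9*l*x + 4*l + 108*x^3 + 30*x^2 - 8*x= -l^3 + 8*l^2 + 28*l + 108*x^3 + x^2*(552 - 24*l) + x*(-13*l^2 + 148*l + 44) - 80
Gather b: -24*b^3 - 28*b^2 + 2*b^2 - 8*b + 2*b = -24*b^3 - 26*b^2 - 6*b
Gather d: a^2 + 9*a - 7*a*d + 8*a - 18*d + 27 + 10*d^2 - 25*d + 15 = a^2 + 17*a + 10*d^2 + d*(-7*a - 43) + 42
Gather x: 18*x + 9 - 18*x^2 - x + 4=-18*x^2 + 17*x + 13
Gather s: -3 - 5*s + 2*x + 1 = -5*s + 2*x - 2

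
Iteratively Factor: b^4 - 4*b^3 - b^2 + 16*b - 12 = (b - 1)*(b^3 - 3*b^2 - 4*b + 12) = (b - 2)*(b - 1)*(b^2 - b - 6) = (b - 3)*(b - 2)*(b - 1)*(b + 2)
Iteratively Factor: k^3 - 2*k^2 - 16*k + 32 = (k - 2)*(k^2 - 16) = (k - 4)*(k - 2)*(k + 4)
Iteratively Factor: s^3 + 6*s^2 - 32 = (s - 2)*(s^2 + 8*s + 16) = (s - 2)*(s + 4)*(s + 4)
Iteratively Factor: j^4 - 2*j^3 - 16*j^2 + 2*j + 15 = (j - 5)*(j^3 + 3*j^2 - j - 3) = (j - 5)*(j + 3)*(j^2 - 1) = (j - 5)*(j + 1)*(j + 3)*(j - 1)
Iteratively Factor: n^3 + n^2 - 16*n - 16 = (n + 4)*(n^2 - 3*n - 4) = (n + 1)*(n + 4)*(n - 4)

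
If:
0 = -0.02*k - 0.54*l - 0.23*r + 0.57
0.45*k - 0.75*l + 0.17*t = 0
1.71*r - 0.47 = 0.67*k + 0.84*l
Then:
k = 1.00971733507329 - 0.294894321068208*t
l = 0.049730074025742*t + 0.605830401043973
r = 0.96807494232517 - 0.0911145806632023*t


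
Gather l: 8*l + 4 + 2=8*l + 6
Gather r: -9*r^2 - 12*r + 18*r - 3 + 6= -9*r^2 + 6*r + 3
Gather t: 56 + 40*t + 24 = 40*t + 80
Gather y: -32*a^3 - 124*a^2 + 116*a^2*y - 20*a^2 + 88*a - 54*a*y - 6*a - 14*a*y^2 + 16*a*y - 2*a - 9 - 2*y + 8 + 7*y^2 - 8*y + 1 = -32*a^3 - 144*a^2 + 80*a + y^2*(7 - 14*a) + y*(116*a^2 - 38*a - 10)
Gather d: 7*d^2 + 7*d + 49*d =7*d^2 + 56*d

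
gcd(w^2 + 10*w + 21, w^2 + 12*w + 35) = w + 7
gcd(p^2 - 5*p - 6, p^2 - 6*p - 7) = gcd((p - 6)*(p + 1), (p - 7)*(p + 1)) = p + 1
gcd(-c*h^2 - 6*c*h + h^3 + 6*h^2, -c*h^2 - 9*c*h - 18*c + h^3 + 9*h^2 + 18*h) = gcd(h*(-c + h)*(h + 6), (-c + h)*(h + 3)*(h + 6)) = c*h + 6*c - h^2 - 6*h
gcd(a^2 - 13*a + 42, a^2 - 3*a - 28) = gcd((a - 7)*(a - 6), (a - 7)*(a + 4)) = a - 7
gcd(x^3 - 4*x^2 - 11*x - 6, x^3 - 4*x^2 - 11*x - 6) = x^3 - 4*x^2 - 11*x - 6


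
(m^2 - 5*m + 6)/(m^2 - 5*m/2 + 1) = 2*(m - 3)/(2*m - 1)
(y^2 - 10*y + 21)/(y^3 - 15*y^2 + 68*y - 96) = (y - 7)/(y^2 - 12*y + 32)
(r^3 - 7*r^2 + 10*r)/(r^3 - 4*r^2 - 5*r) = (r - 2)/(r + 1)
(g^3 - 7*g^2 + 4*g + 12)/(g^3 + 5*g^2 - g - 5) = (g^2 - 8*g + 12)/(g^2 + 4*g - 5)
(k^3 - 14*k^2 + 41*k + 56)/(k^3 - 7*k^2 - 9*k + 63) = (k^2 - 7*k - 8)/(k^2 - 9)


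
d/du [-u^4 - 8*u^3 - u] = -4*u^3 - 24*u^2 - 1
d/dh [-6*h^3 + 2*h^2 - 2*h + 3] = -18*h^2 + 4*h - 2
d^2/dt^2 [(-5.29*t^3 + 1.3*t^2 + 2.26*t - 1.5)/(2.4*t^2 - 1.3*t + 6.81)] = (2.8421709430404e-14*t^4 + 189.18652*t^3 + 101.67102*t^2 - 1665.522054*t + 204.55542)/(13.824*t^6 - 22.464*t^5 + 129.8448*t^4 - 129.6802*t^3 + 368.43462*t^2 - 180.86679*t + 315.821241)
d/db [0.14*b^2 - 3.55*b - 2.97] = 0.28*b - 3.55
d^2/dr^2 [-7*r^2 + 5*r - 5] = -14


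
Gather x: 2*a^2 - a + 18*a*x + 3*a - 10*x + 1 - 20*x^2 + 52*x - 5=2*a^2 + 2*a - 20*x^2 + x*(18*a + 42) - 4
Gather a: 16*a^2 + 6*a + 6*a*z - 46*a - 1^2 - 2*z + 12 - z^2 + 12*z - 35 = 16*a^2 + a*(6*z - 40) - z^2 + 10*z - 24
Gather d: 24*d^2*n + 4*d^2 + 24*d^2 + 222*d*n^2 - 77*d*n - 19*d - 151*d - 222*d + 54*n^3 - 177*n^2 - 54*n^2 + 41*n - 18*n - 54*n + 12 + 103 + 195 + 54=d^2*(24*n + 28) + d*(222*n^2 - 77*n - 392) + 54*n^3 - 231*n^2 - 31*n + 364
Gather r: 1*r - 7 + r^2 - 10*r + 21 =r^2 - 9*r + 14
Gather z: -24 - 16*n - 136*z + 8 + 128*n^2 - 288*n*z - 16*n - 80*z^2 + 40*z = 128*n^2 - 32*n - 80*z^2 + z*(-288*n - 96) - 16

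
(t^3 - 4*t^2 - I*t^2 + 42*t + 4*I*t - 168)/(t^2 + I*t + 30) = (t^2 - t*(4 + 7*I) + 28*I)/(t - 5*I)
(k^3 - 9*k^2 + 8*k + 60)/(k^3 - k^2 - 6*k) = (k^2 - 11*k + 30)/(k*(k - 3))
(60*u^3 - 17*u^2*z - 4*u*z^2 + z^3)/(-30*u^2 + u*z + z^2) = (-12*u^2 + u*z + z^2)/(6*u + z)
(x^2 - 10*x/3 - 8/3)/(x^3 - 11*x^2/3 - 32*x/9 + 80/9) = 3*(3*x + 2)/(9*x^2 + 3*x - 20)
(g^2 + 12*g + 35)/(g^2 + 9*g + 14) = (g + 5)/(g + 2)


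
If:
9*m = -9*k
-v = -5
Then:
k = -m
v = 5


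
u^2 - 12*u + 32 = (u - 8)*(u - 4)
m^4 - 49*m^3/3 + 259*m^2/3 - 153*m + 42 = (m - 7)*(m - 6)*(m - 3)*(m - 1/3)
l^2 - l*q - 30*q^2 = (l - 6*q)*(l + 5*q)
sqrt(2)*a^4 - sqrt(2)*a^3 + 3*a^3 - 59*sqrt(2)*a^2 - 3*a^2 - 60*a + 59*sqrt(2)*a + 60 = (a - 1)*(a - 5*sqrt(2))*(a + 6*sqrt(2))*(sqrt(2)*a + 1)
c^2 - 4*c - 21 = (c - 7)*(c + 3)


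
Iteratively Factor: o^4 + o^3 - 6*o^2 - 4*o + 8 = (o + 2)*(o^3 - o^2 - 4*o + 4) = (o + 2)^2*(o^2 - 3*o + 2) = (o - 1)*(o + 2)^2*(o - 2)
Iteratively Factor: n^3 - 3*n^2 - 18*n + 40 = (n - 5)*(n^2 + 2*n - 8) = (n - 5)*(n + 4)*(n - 2)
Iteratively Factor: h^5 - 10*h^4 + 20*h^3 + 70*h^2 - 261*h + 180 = (h - 5)*(h^4 - 5*h^3 - 5*h^2 + 45*h - 36) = (h - 5)*(h - 1)*(h^3 - 4*h^2 - 9*h + 36) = (h - 5)*(h - 4)*(h - 1)*(h^2 - 9) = (h - 5)*(h - 4)*(h - 3)*(h - 1)*(h + 3)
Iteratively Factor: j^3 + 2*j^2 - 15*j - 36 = (j + 3)*(j^2 - j - 12) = (j + 3)^2*(j - 4)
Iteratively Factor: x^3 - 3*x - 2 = (x + 1)*(x^2 - x - 2) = (x - 2)*(x + 1)*(x + 1)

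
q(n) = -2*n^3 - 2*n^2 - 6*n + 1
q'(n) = -6*n^2 - 4*n - 6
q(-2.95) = 52.64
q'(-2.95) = -46.42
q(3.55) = -134.98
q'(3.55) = -95.82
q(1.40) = -16.81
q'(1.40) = -23.36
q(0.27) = -0.81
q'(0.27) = -7.52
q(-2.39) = 31.22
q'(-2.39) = -30.71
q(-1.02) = 7.16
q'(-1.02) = -8.16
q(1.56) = -20.82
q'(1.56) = -26.84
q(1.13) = -11.22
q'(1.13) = -18.18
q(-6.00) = 397.00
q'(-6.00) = -198.00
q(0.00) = 1.00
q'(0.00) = -6.00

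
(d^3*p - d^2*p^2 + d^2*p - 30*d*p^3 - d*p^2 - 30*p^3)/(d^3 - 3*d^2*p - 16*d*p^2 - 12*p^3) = p*(d^2 + 5*d*p + d + 5*p)/(d^2 + 3*d*p + 2*p^2)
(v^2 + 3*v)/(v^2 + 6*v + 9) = v/(v + 3)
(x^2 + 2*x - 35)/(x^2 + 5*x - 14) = (x - 5)/(x - 2)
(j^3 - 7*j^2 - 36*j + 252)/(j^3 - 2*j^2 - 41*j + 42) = (j - 6)/(j - 1)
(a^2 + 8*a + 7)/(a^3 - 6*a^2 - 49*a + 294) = (a + 1)/(a^2 - 13*a + 42)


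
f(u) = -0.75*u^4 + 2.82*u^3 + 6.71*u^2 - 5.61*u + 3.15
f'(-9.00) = 2745.87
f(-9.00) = -6379.38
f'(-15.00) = 11821.59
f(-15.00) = -45889.20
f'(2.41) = 33.88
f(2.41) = 42.77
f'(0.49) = 2.64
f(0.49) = 2.30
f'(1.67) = 26.42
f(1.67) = 19.80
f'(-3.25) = 143.12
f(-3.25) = -88.22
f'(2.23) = 33.12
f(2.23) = 36.73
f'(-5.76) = 771.08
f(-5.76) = -1106.39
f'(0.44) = 1.68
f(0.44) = 2.19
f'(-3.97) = 262.16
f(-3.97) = -231.58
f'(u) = -3.0*u^3 + 8.46*u^2 + 13.42*u - 5.61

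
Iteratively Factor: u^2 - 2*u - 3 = (u - 3)*(u + 1)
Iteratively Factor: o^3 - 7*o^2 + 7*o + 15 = (o - 3)*(o^2 - 4*o - 5) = (o - 5)*(o - 3)*(o + 1)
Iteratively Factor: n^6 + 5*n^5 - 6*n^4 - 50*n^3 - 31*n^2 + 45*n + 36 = (n + 1)*(n^5 + 4*n^4 - 10*n^3 - 40*n^2 + 9*n + 36) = (n - 1)*(n + 1)*(n^4 + 5*n^3 - 5*n^2 - 45*n - 36) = (n - 1)*(n + 1)*(n + 4)*(n^3 + n^2 - 9*n - 9) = (n - 1)*(n + 1)*(n + 3)*(n + 4)*(n^2 - 2*n - 3) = (n - 3)*(n - 1)*(n + 1)*(n + 3)*(n + 4)*(n + 1)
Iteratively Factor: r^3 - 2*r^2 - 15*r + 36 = (r - 3)*(r^2 + r - 12) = (r - 3)^2*(r + 4)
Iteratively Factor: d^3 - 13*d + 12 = (d + 4)*(d^2 - 4*d + 3) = (d - 3)*(d + 4)*(d - 1)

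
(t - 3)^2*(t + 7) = t^3 + t^2 - 33*t + 63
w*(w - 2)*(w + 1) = w^3 - w^2 - 2*w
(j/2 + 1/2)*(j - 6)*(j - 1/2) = j^3/2 - 11*j^2/4 - 7*j/4 + 3/2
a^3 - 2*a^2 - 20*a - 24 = (a - 6)*(a + 2)^2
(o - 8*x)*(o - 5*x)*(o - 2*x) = o^3 - 15*o^2*x + 66*o*x^2 - 80*x^3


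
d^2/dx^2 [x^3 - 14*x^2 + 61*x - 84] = 6*x - 28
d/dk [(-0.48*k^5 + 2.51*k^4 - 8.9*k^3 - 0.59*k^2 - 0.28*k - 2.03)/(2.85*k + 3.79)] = (-5.472*k^5 + 12.3645*k^4 - 12.6784*k^3 - 102.8745*k^2 - 4.4722*k + 4.7243)/(8.1225*k^2 + 21.603*k + 14.3641)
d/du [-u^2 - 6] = -2*u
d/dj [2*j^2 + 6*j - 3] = 4*j + 6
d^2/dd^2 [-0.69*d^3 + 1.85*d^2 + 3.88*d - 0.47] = 3.7 - 4.14*d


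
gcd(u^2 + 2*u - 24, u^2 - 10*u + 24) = u - 4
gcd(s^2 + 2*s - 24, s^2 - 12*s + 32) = s - 4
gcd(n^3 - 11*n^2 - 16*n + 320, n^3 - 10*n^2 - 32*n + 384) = n^2 - 16*n + 64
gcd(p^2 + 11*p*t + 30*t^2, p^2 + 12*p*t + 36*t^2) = p + 6*t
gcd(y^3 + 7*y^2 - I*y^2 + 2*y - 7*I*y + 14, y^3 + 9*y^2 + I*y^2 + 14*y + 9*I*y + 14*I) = y^2 + y*(7 + I) + 7*I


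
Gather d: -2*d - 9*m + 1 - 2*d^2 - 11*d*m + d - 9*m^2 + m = -2*d^2 + d*(-11*m - 1) - 9*m^2 - 8*m + 1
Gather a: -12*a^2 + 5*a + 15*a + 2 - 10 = -12*a^2 + 20*a - 8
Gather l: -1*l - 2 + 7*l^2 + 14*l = 7*l^2 + 13*l - 2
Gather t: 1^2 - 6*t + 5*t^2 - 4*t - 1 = 5*t^2 - 10*t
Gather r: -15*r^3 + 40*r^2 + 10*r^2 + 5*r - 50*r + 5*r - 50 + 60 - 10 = -15*r^3 + 50*r^2 - 40*r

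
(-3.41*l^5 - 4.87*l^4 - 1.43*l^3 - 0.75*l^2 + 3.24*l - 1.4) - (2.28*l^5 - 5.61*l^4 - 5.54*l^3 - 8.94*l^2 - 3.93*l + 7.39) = -5.69*l^5 + 0.74*l^4 + 4.11*l^3 + 8.19*l^2 + 7.17*l - 8.79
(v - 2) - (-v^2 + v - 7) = v^2 + 5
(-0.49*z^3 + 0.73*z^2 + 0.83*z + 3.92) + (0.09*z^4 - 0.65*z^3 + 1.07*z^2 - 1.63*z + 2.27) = 0.09*z^4 - 1.14*z^3 + 1.8*z^2 - 0.8*z + 6.19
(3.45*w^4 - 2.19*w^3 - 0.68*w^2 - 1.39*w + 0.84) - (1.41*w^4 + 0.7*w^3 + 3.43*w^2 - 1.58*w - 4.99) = 2.04*w^4 - 2.89*w^3 - 4.11*w^2 + 0.19*w + 5.83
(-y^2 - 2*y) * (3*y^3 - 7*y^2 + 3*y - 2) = -3*y^5 + y^4 + 11*y^3 - 4*y^2 + 4*y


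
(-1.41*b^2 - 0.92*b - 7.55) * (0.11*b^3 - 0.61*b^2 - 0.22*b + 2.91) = -0.1551*b^5 + 0.7589*b^4 + 0.0409*b^3 + 0.704800000000001*b^2 - 1.0162*b - 21.9705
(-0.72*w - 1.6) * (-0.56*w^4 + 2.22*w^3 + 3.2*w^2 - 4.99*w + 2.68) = 0.4032*w^5 - 0.7024*w^4 - 5.856*w^3 - 1.5272*w^2 + 6.0544*w - 4.288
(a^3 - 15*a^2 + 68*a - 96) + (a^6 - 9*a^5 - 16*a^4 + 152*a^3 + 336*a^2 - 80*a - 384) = a^6 - 9*a^5 - 16*a^4 + 153*a^3 + 321*a^2 - 12*a - 480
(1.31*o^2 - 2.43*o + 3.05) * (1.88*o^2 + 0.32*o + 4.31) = 2.4628*o^4 - 4.1492*o^3 + 10.6025*o^2 - 9.4973*o + 13.1455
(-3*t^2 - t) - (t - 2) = -3*t^2 - 2*t + 2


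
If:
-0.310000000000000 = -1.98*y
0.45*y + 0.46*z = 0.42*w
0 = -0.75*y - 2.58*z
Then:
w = 0.12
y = 0.16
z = -0.05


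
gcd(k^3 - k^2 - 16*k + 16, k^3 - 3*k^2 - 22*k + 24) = k^2 + 3*k - 4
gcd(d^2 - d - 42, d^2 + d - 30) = d + 6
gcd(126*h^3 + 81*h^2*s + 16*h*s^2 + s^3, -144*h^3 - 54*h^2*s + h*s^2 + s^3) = 18*h^2 + 9*h*s + s^2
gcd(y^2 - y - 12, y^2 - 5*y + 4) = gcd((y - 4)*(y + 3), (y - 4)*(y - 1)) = y - 4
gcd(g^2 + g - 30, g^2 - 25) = g - 5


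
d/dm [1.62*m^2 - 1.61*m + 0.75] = 3.24*m - 1.61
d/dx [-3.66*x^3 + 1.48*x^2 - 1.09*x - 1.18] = -10.98*x^2 + 2.96*x - 1.09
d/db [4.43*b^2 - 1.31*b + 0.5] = 8.86*b - 1.31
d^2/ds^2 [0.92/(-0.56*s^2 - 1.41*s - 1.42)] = (0.577024*s^2 + 1.452864*s - 0.92*(1.12*s + 1.41)*(2.24*s + 2.82) + 1.463168)/(0.56*s^2 + 1.41*s + 1.42)^3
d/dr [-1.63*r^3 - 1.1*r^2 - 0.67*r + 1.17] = -4.89*r^2 - 2.2*r - 0.67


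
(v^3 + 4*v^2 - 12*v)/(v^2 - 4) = v*(v + 6)/(v + 2)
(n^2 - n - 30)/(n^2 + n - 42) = (n + 5)/(n + 7)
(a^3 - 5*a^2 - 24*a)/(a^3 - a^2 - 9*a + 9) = a*(a - 8)/(a^2 - 4*a + 3)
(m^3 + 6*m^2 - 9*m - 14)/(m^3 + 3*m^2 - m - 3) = (m^2 + 5*m - 14)/(m^2 + 2*m - 3)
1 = 1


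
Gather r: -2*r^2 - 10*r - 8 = -2*r^2 - 10*r - 8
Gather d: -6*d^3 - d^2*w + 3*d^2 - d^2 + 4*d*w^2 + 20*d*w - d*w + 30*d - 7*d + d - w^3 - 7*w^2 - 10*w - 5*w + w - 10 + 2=-6*d^3 + d^2*(2 - w) + d*(4*w^2 + 19*w + 24) - w^3 - 7*w^2 - 14*w - 8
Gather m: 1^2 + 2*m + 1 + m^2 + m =m^2 + 3*m + 2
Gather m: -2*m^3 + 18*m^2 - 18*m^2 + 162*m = -2*m^3 + 162*m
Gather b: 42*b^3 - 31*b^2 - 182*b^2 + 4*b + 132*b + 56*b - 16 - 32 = 42*b^3 - 213*b^2 + 192*b - 48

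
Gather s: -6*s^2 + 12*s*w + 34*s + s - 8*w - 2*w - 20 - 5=-6*s^2 + s*(12*w + 35) - 10*w - 25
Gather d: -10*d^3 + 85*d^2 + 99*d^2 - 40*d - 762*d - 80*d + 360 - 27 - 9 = -10*d^3 + 184*d^2 - 882*d + 324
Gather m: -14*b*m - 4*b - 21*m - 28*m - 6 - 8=-4*b + m*(-14*b - 49) - 14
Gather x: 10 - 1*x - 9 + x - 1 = 0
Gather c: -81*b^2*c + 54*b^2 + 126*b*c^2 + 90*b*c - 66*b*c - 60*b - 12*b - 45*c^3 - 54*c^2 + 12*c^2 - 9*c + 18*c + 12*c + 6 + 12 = 54*b^2 - 72*b - 45*c^3 + c^2*(126*b - 42) + c*(-81*b^2 + 24*b + 21) + 18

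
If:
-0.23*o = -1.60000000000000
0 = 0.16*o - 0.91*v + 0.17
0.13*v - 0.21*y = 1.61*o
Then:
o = 6.96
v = 1.41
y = -52.46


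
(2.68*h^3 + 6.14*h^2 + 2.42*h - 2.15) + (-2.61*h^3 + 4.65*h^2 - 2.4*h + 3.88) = 0.0700000000000003*h^3 + 10.79*h^2 + 0.02*h + 1.73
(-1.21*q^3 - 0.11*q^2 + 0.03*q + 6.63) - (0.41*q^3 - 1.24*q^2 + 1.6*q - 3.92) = -1.62*q^3 + 1.13*q^2 - 1.57*q + 10.55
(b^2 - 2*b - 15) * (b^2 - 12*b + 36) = b^4 - 14*b^3 + 45*b^2 + 108*b - 540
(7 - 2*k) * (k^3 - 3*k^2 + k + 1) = -2*k^4 + 13*k^3 - 23*k^2 + 5*k + 7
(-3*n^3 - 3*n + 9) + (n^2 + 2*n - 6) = -3*n^3 + n^2 - n + 3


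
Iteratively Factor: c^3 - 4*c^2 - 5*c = (c)*(c^2 - 4*c - 5) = c*(c + 1)*(c - 5)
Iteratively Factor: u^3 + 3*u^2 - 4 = (u + 2)*(u^2 + u - 2) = (u + 2)^2*(u - 1)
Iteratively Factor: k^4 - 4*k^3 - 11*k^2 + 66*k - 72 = (k + 4)*(k^3 - 8*k^2 + 21*k - 18) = (k - 3)*(k + 4)*(k^2 - 5*k + 6) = (k - 3)*(k - 2)*(k + 4)*(k - 3)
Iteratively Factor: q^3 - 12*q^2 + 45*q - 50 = (q - 5)*(q^2 - 7*q + 10) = (q - 5)*(q - 2)*(q - 5)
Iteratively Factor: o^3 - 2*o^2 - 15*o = (o - 5)*(o^2 + 3*o) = (o - 5)*(o + 3)*(o)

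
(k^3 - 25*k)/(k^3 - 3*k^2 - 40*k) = (k - 5)/(k - 8)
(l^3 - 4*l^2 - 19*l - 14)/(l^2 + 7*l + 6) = (l^2 - 5*l - 14)/(l + 6)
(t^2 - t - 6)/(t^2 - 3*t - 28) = (-t^2 + t + 6)/(-t^2 + 3*t + 28)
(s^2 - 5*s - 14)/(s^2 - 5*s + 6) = (s^2 - 5*s - 14)/(s^2 - 5*s + 6)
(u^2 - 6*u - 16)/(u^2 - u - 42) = (-u^2 + 6*u + 16)/(-u^2 + u + 42)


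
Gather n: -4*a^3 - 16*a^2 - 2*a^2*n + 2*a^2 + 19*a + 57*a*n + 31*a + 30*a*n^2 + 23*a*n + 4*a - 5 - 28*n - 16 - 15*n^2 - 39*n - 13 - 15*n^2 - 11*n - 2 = -4*a^3 - 14*a^2 + 54*a + n^2*(30*a - 30) + n*(-2*a^2 + 80*a - 78) - 36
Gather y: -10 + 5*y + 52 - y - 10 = 4*y + 32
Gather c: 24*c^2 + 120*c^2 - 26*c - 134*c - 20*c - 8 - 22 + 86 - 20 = 144*c^2 - 180*c + 36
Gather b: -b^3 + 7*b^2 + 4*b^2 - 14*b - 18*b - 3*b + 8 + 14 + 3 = -b^3 + 11*b^2 - 35*b + 25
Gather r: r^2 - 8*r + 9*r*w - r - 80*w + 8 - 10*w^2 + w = r^2 + r*(9*w - 9) - 10*w^2 - 79*w + 8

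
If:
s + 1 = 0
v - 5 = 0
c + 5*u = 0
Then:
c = -5*u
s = -1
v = 5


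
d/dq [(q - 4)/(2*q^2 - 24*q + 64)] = -1/(2*q^2 - 32*q + 128)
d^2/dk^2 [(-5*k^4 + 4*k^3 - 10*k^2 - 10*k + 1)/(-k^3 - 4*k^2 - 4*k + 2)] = 4*(43*k^6 + 174*k^5 + 33*k^4 - 174*k^3 + 258*k^2 + 69*k + 48)/(k^9 + 12*k^8 + 60*k^7 + 154*k^6 + 192*k^5 + 48*k^4 - 116*k^3 - 48*k^2 + 48*k - 8)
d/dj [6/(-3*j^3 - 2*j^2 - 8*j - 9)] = 6*(9*j^2 + 4*j + 8)/(3*j^3 + 2*j^2 + 8*j + 9)^2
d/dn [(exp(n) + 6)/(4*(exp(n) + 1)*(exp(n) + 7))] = (-exp(2*n) - 12*exp(n) - 41)*exp(n)/(4*(exp(4*n) + 16*exp(3*n) + 78*exp(2*n) + 112*exp(n) + 49))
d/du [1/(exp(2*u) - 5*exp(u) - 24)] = (5 - 2*exp(u))*exp(u)/(-exp(2*u) + 5*exp(u) + 24)^2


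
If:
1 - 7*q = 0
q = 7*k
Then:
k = 1/49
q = 1/7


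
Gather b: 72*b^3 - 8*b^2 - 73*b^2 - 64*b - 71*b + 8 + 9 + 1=72*b^3 - 81*b^2 - 135*b + 18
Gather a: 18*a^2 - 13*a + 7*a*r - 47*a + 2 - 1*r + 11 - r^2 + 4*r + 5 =18*a^2 + a*(7*r - 60) - r^2 + 3*r + 18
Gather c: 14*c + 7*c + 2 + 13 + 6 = 21*c + 21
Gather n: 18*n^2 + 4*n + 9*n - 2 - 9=18*n^2 + 13*n - 11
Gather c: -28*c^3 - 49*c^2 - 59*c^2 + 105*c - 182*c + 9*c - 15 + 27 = -28*c^3 - 108*c^2 - 68*c + 12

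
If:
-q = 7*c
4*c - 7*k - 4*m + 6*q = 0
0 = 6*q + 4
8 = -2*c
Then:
No Solution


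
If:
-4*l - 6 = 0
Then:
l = -3/2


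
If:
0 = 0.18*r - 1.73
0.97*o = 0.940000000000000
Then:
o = 0.97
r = 9.61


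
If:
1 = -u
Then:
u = -1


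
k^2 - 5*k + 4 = (k - 4)*(k - 1)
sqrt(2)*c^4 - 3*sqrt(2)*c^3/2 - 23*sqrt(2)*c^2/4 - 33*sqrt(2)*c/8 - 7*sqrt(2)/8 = (c - 7/2)*(c + 1/2)*(c + 1)*(sqrt(2)*c + sqrt(2)/2)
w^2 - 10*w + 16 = (w - 8)*(w - 2)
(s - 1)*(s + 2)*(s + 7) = s^3 + 8*s^2 + 5*s - 14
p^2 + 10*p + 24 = (p + 4)*(p + 6)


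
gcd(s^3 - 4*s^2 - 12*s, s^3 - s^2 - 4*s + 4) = s + 2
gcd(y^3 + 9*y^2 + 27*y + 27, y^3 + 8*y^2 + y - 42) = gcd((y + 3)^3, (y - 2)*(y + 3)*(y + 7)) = y + 3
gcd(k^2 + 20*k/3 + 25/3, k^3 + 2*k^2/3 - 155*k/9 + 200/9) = k + 5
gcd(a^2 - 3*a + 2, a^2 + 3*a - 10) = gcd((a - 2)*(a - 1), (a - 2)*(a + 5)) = a - 2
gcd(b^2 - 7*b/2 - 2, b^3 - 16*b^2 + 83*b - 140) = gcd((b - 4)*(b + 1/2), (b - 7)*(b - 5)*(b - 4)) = b - 4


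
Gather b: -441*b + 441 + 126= 567 - 441*b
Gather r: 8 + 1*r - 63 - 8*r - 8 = -7*r - 63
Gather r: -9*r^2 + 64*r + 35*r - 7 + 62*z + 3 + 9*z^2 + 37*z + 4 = -9*r^2 + 99*r + 9*z^2 + 99*z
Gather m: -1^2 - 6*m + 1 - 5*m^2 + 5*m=-5*m^2 - m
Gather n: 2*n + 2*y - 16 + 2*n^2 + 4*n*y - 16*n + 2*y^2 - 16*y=2*n^2 + n*(4*y - 14) + 2*y^2 - 14*y - 16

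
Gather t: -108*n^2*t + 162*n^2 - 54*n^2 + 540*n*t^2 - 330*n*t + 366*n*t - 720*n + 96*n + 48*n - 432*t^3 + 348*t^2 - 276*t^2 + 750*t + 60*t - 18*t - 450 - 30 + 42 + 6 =108*n^2 - 576*n - 432*t^3 + t^2*(540*n + 72) + t*(-108*n^2 + 36*n + 792) - 432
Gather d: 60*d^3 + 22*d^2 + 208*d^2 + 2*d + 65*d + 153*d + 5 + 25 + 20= 60*d^3 + 230*d^2 + 220*d + 50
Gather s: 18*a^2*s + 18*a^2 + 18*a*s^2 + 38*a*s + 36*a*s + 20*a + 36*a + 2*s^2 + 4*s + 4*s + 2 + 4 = 18*a^2 + 56*a + s^2*(18*a + 2) + s*(18*a^2 + 74*a + 8) + 6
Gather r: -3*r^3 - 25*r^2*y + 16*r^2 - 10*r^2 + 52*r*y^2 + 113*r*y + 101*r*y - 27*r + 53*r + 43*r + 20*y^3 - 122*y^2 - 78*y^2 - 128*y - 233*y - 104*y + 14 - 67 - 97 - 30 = -3*r^3 + r^2*(6 - 25*y) + r*(52*y^2 + 214*y + 69) + 20*y^3 - 200*y^2 - 465*y - 180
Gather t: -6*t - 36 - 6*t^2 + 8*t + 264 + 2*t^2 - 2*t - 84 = 144 - 4*t^2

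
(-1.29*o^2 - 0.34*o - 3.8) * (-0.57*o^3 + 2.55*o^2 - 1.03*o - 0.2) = 0.7353*o^5 - 3.0957*o^4 + 2.6277*o^3 - 9.0818*o^2 + 3.982*o + 0.76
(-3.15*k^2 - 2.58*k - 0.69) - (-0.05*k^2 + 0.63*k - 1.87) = -3.1*k^2 - 3.21*k + 1.18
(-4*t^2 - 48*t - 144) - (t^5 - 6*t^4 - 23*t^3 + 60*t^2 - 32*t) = -t^5 + 6*t^4 + 23*t^3 - 64*t^2 - 16*t - 144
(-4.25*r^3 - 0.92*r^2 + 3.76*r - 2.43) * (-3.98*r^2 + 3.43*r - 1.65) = 16.915*r^5 - 10.9159*r^4 - 11.1079*r^3 + 24.0862*r^2 - 14.5389*r + 4.0095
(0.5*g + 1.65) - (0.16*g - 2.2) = 0.34*g + 3.85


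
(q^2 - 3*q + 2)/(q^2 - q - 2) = (q - 1)/(q + 1)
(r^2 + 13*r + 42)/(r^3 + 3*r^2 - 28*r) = (r + 6)/(r*(r - 4))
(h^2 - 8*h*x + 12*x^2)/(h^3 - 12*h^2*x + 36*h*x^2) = (-h + 2*x)/(h*(-h + 6*x))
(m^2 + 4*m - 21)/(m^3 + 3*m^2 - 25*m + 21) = 1/(m - 1)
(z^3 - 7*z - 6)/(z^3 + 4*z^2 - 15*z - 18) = (z + 2)/(z + 6)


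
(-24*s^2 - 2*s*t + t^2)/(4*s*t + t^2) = (-6*s + t)/t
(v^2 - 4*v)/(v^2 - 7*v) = (v - 4)/(v - 7)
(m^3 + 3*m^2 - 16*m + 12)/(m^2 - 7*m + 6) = (m^2 + 4*m - 12)/(m - 6)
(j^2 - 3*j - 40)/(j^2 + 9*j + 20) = (j - 8)/(j + 4)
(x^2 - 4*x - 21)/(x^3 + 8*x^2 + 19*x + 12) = (x - 7)/(x^2 + 5*x + 4)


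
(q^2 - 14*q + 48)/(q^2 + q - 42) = (q - 8)/(q + 7)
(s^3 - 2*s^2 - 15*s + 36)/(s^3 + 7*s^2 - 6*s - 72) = (s - 3)/(s + 6)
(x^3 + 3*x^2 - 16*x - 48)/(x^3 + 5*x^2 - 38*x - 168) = (x^2 - x - 12)/(x^2 + x - 42)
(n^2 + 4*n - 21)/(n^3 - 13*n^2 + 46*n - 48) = (n + 7)/(n^2 - 10*n + 16)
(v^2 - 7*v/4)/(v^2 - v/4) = (4*v - 7)/(4*v - 1)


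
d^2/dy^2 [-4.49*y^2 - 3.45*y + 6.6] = -8.98000000000000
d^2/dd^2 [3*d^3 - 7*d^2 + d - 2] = 18*d - 14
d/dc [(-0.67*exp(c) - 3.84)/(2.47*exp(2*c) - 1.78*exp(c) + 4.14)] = (1.6549*exp(2*c) + 18.9696*exp(c) - 9.609)*exp(c)/(6.1009*exp(4*c) - 8.7932*exp(3*c) + 23.62*exp(2*c) - 14.7384*exp(c) + 17.1396)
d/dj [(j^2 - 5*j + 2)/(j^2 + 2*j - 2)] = (7*j^2 - 8*j + 6)/(j^4 + 4*j^3 - 8*j + 4)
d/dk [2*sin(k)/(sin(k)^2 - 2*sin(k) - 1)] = 2*(cos(k)^2 - 2)*cos(k)/(2*sin(k) + cos(k)^2)^2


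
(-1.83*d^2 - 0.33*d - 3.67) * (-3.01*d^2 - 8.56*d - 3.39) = 5.5083*d^4 + 16.6581*d^3 + 20.0752*d^2 + 32.5339*d + 12.4413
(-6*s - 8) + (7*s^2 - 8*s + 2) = 7*s^2 - 14*s - 6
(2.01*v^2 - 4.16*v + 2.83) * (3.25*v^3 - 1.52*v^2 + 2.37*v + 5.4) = 6.5325*v^5 - 16.5752*v^4 + 20.2844*v^3 - 3.3068*v^2 - 15.7569*v + 15.282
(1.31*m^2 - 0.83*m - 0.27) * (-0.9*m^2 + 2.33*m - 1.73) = -1.179*m^4 + 3.7993*m^3 - 3.9572*m^2 + 0.8068*m + 0.4671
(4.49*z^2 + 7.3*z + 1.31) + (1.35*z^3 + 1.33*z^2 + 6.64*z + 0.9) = 1.35*z^3 + 5.82*z^2 + 13.94*z + 2.21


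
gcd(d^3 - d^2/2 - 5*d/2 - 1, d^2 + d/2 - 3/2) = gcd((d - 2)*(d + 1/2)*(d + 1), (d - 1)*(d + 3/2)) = 1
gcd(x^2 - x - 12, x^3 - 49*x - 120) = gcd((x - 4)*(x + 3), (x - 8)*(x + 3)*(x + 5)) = x + 3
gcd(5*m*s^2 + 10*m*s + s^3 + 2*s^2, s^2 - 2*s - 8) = s + 2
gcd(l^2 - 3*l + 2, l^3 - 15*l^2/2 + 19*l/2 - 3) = l - 1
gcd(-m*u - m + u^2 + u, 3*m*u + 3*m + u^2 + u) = u + 1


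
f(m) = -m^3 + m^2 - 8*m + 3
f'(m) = -3*m^2 + 2*m - 8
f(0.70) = -2.45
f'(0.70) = -8.07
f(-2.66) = 50.18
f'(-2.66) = -34.55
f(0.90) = -4.12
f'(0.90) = -8.63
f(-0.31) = 5.61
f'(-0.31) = -8.91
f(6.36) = -264.69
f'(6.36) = -116.63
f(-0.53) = 7.67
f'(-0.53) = -9.90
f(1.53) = -10.48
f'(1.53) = -11.96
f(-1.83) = 27.12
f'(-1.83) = -21.71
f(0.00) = 3.00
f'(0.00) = -8.00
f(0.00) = 3.00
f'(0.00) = -8.00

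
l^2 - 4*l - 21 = (l - 7)*(l + 3)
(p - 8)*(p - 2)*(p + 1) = p^3 - 9*p^2 + 6*p + 16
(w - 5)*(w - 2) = w^2 - 7*w + 10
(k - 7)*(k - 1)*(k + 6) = k^3 - 2*k^2 - 41*k + 42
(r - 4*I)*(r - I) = r^2 - 5*I*r - 4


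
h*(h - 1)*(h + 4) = h^3 + 3*h^2 - 4*h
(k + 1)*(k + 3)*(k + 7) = k^3 + 11*k^2 + 31*k + 21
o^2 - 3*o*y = o*(o - 3*y)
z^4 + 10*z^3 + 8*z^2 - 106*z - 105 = (z - 3)*(z + 1)*(z + 5)*(z + 7)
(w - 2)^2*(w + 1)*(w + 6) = w^4 + 3*w^3 - 18*w^2 + 4*w + 24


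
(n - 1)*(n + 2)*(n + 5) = n^3 + 6*n^2 + 3*n - 10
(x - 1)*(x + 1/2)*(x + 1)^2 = x^4 + 3*x^3/2 - x^2/2 - 3*x/2 - 1/2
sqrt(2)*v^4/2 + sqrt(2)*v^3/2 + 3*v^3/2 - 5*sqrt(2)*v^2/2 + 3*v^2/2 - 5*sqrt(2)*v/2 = v*(v - sqrt(2))*(v + 5*sqrt(2)/2)*(sqrt(2)*v/2 + sqrt(2)/2)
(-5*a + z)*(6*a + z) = -30*a^2 + a*z + z^2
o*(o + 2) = o^2 + 2*o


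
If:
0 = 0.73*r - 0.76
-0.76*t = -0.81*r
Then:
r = 1.04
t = 1.11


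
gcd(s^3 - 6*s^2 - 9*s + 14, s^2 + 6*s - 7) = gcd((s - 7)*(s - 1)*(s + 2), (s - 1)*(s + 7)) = s - 1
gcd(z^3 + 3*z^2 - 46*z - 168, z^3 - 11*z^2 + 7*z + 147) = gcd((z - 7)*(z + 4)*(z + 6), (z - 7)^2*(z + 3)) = z - 7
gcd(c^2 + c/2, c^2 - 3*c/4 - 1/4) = 1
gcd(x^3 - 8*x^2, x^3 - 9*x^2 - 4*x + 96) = x - 8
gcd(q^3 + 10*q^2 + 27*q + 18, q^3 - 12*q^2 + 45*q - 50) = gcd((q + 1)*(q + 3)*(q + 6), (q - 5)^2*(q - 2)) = 1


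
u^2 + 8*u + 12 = (u + 2)*(u + 6)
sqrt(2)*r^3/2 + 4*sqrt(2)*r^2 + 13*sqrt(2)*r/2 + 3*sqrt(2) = (r + 1)*(r + 6)*(sqrt(2)*r/2 + sqrt(2)/2)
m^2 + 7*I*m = m*(m + 7*I)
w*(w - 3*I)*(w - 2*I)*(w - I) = w^4 - 6*I*w^3 - 11*w^2 + 6*I*w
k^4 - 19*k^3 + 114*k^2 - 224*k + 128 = (k - 8)^2*(k - 2)*(k - 1)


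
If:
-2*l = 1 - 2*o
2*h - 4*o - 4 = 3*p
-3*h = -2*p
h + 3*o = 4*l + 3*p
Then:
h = 24/23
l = -99/46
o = -38/23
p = 36/23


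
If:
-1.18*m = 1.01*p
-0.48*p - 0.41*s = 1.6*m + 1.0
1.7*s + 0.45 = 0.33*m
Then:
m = -0.80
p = 0.93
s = -0.42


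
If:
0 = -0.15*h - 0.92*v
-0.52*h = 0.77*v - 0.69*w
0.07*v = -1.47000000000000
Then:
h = 128.80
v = -21.00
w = 73.63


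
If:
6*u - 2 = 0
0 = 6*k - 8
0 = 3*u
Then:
No Solution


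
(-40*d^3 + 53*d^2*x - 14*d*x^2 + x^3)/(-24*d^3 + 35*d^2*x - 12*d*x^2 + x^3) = (-5*d + x)/(-3*d + x)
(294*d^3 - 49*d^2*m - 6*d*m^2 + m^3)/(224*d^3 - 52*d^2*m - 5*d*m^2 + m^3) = (42*d^2 - 13*d*m + m^2)/(32*d^2 - 12*d*m + m^2)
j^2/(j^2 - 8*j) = j/(j - 8)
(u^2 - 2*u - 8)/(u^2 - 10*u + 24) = (u + 2)/(u - 6)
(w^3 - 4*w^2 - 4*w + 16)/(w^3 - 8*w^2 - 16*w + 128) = (w^2 - 4)/(w^2 - 4*w - 32)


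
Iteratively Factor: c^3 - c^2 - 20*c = (c)*(c^2 - c - 20) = c*(c + 4)*(c - 5)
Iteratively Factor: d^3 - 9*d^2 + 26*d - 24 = (d - 3)*(d^2 - 6*d + 8) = (d - 3)*(d - 2)*(d - 4)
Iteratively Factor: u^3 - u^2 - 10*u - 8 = (u + 2)*(u^2 - 3*u - 4) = (u - 4)*(u + 2)*(u + 1)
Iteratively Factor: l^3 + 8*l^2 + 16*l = (l + 4)*(l^2 + 4*l) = (l + 4)^2*(l)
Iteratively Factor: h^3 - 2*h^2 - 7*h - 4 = (h + 1)*(h^2 - 3*h - 4) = (h + 1)^2*(h - 4)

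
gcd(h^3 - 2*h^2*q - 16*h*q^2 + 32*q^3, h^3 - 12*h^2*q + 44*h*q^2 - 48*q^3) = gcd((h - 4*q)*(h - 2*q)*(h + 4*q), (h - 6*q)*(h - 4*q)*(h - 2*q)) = h^2 - 6*h*q + 8*q^2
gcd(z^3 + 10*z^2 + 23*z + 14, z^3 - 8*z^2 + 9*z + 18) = z + 1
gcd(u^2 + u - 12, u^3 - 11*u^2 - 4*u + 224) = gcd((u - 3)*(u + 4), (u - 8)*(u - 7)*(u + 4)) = u + 4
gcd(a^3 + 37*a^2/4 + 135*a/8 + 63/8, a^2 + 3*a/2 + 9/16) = a + 3/4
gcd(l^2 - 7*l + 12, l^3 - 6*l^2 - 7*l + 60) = l - 4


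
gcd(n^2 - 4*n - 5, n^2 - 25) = n - 5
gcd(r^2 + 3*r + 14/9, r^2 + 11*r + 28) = 1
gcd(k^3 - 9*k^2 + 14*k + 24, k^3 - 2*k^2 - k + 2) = k + 1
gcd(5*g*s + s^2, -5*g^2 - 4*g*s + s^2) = 1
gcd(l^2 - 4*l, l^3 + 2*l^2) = l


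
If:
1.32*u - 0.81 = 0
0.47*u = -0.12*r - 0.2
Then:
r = -4.07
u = 0.61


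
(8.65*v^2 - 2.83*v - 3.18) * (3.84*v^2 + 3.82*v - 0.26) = 33.216*v^4 + 22.1758*v^3 - 25.2708*v^2 - 11.4118*v + 0.8268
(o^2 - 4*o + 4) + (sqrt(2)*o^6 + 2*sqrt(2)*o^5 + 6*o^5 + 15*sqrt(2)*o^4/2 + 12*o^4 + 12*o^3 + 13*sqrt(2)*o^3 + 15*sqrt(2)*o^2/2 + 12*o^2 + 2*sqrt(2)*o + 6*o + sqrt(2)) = sqrt(2)*o^6 + 2*sqrt(2)*o^5 + 6*o^5 + 15*sqrt(2)*o^4/2 + 12*o^4 + 12*o^3 + 13*sqrt(2)*o^3 + 15*sqrt(2)*o^2/2 + 13*o^2 + 2*o + 2*sqrt(2)*o + sqrt(2) + 4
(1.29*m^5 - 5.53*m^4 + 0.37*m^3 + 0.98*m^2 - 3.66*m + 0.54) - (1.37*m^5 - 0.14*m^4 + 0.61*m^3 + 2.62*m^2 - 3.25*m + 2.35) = -0.0800000000000001*m^5 - 5.39*m^4 - 0.24*m^3 - 1.64*m^2 - 0.41*m - 1.81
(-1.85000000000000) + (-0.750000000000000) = -2.60000000000000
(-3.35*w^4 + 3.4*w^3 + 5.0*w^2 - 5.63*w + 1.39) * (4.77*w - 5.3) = -15.9795*w^5 + 33.973*w^4 + 5.83*w^3 - 53.3551*w^2 + 36.4693*w - 7.367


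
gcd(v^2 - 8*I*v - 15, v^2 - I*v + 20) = v - 5*I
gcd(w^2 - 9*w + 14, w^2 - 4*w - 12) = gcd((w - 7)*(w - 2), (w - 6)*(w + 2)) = 1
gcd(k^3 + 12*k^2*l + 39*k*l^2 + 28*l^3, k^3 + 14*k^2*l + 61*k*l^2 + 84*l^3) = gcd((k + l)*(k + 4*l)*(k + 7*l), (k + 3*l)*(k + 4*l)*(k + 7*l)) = k^2 + 11*k*l + 28*l^2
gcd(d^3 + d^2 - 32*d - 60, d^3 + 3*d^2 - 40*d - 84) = d^2 - 4*d - 12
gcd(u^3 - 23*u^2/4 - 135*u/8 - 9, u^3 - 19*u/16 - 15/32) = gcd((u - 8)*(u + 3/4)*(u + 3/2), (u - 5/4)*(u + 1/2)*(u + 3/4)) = u + 3/4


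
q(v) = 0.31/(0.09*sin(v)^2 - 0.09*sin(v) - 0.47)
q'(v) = 0.31*(-0.18*sin(v)*cos(v) + 0.09*cos(v))/(0.09*sin(v)^2 - 0.09*sin(v) - 0.47)^2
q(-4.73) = -0.66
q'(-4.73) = -0.00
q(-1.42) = -1.06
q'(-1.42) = 0.15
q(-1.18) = -1.00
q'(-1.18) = 0.32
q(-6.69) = -0.74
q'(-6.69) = 0.26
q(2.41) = -0.63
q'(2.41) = 0.03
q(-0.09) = -0.67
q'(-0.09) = 0.15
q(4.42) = -1.03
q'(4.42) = -0.26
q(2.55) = -0.63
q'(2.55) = 0.01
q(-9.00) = -0.74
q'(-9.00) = -0.27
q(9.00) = -0.63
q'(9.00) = -0.02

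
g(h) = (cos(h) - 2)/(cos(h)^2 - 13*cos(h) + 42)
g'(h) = (2*sin(h)*cos(h) - 13*sin(h))*(cos(h) - 2)/(cos(h)^2 - 13*cos(h) + 42)^2 - sin(h)/(cos(h)^2 - 13*cos(h) + 42) = (cos(h)^2 - 4*cos(h) - 16)*sin(h)/(cos(h)^2 - 13*cos(h) + 42)^2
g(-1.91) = -0.05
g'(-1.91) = 0.01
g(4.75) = -0.05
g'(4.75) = 0.01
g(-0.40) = -0.03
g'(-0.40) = 0.01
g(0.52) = -0.04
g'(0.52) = -0.01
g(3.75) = -0.05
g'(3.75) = 0.00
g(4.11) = -0.05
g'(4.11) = 0.00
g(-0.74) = -0.04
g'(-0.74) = 0.01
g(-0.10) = -0.03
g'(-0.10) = 0.00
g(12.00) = -0.04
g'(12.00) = 0.01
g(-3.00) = -0.05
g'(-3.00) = 0.00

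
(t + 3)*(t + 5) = t^2 + 8*t + 15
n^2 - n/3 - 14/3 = (n - 7/3)*(n + 2)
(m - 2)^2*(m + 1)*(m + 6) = m^4 + 3*m^3 - 18*m^2 + 4*m + 24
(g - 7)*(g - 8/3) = g^2 - 29*g/3 + 56/3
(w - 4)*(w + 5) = w^2 + w - 20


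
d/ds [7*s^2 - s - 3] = 14*s - 1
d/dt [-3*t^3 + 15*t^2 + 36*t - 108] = -9*t^2 + 30*t + 36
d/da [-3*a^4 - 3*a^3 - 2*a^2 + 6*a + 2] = -12*a^3 - 9*a^2 - 4*a + 6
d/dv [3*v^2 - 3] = 6*v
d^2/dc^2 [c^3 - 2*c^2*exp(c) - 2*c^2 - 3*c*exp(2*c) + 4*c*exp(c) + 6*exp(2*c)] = -2*c^2*exp(c) - 12*c*exp(2*c) - 4*c*exp(c) + 6*c + 12*exp(2*c) + 4*exp(c) - 4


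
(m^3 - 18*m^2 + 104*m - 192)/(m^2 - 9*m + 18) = (m^2 - 12*m + 32)/(m - 3)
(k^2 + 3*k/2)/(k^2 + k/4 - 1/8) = 4*k*(2*k + 3)/(8*k^2 + 2*k - 1)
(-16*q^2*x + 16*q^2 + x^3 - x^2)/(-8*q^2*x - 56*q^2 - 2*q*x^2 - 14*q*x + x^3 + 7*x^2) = (4*q*x - 4*q + x^2 - x)/(2*q*x + 14*q + x^2 + 7*x)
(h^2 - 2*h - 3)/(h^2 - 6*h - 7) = (h - 3)/(h - 7)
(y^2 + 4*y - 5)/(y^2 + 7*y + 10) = (y - 1)/(y + 2)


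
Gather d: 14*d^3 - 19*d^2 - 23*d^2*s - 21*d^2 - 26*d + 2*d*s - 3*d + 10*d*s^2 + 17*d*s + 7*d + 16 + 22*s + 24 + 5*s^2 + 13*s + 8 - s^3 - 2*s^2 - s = 14*d^3 + d^2*(-23*s - 40) + d*(10*s^2 + 19*s - 22) - s^3 + 3*s^2 + 34*s + 48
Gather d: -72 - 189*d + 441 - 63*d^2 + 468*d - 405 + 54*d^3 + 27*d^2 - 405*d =54*d^3 - 36*d^2 - 126*d - 36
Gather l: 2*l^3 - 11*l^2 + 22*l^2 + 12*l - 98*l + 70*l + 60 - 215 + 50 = 2*l^3 + 11*l^2 - 16*l - 105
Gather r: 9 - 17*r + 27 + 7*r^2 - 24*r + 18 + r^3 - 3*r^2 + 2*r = r^3 + 4*r^2 - 39*r + 54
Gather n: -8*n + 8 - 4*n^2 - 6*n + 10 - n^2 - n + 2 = -5*n^2 - 15*n + 20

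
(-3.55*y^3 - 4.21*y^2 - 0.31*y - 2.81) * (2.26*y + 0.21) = -8.023*y^4 - 10.2601*y^3 - 1.5847*y^2 - 6.4157*y - 0.5901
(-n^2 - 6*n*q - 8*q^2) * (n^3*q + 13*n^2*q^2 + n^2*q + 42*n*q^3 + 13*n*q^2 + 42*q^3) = -n^5*q - 19*n^4*q^2 - n^4*q - 128*n^3*q^3 - 19*n^3*q^2 - 356*n^2*q^4 - 128*n^2*q^3 - 336*n*q^5 - 356*n*q^4 - 336*q^5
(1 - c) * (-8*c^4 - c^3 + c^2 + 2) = 8*c^5 - 7*c^4 - 2*c^3 + c^2 - 2*c + 2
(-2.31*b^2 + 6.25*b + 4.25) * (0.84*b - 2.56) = -1.9404*b^3 + 11.1636*b^2 - 12.43*b - 10.88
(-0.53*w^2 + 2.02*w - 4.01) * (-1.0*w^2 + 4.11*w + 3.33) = 0.53*w^4 - 4.1983*w^3 + 10.5473*w^2 - 9.7545*w - 13.3533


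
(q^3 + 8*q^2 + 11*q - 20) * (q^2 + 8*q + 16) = q^5 + 16*q^4 + 91*q^3 + 196*q^2 + 16*q - 320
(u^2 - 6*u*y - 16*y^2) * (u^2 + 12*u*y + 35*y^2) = u^4 + 6*u^3*y - 53*u^2*y^2 - 402*u*y^3 - 560*y^4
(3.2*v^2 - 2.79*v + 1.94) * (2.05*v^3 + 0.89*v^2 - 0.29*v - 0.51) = 6.56*v^5 - 2.8715*v^4 + 0.5659*v^3 + 0.9037*v^2 + 0.8603*v - 0.9894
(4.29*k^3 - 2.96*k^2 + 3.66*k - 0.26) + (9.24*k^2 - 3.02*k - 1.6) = 4.29*k^3 + 6.28*k^2 + 0.64*k - 1.86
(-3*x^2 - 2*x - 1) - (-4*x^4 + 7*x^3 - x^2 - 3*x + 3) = 4*x^4 - 7*x^3 - 2*x^2 + x - 4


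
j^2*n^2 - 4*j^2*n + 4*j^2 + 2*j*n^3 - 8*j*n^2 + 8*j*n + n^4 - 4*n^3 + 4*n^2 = (j + n)^2*(n - 2)^2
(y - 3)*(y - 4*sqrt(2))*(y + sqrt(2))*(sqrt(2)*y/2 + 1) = sqrt(2)*y^4/2 - 3*sqrt(2)*y^3/2 - 2*y^3 - 7*sqrt(2)*y^2 + 6*y^2 - 8*y + 21*sqrt(2)*y + 24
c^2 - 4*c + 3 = (c - 3)*(c - 1)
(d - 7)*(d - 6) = d^2 - 13*d + 42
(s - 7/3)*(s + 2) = s^2 - s/3 - 14/3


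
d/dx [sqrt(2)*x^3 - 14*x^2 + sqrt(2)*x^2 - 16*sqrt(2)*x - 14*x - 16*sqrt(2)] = 3*sqrt(2)*x^2 - 28*x + 2*sqrt(2)*x - 16*sqrt(2) - 14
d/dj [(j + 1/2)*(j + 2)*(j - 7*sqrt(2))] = 3*j^2 - 14*sqrt(2)*j + 5*j - 35*sqrt(2)/2 + 1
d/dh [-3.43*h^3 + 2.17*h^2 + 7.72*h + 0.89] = -10.29*h^2 + 4.34*h + 7.72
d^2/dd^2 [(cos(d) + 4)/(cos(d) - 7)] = 11*(sin(d)^2 - 7*cos(d) + 1)/(cos(d) - 7)^3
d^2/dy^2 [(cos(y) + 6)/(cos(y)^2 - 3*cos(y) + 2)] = (-9*(1 - cos(2*y))^2*cos(y)/4 - 27*(1 - cos(2*y))^2/4 - 217*cos(y)/2 - 15*cos(2*y) + 15*cos(3*y) + cos(5*y)/2 + 108)/((cos(y) - 2)^3*(cos(y) - 1)^3)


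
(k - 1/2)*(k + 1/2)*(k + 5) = k^3 + 5*k^2 - k/4 - 5/4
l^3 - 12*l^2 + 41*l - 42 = (l - 7)*(l - 3)*(l - 2)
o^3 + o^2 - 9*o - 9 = (o - 3)*(o + 1)*(o + 3)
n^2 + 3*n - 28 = (n - 4)*(n + 7)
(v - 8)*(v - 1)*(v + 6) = v^3 - 3*v^2 - 46*v + 48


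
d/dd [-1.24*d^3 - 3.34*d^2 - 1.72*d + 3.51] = -3.72*d^2 - 6.68*d - 1.72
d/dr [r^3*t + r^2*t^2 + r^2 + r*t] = 3*r^2*t + 2*r*t^2 + 2*r + t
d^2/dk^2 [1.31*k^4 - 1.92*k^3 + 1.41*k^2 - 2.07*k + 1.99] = 15.72*k^2 - 11.52*k + 2.82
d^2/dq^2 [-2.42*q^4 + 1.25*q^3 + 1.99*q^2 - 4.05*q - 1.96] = -29.04*q^2 + 7.5*q + 3.98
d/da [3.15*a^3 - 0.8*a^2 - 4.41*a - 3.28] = 9.45*a^2 - 1.6*a - 4.41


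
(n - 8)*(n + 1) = n^2 - 7*n - 8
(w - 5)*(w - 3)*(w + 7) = w^3 - w^2 - 41*w + 105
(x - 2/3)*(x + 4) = x^2 + 10*x/3 - 8/3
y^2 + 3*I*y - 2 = (y + I)*(y + 2*I)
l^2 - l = l*(l - 1)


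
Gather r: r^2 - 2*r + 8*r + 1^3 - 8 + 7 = r^2 + 6*r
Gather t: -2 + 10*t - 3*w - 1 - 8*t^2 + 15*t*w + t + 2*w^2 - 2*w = -8*t^2 + t*(15*w + 11) + 2*w^2 - 5*w - 3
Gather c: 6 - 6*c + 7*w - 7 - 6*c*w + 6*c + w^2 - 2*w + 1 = -6*c*w + w^2 + 5*w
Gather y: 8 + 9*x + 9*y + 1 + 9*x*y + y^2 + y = 9*x + y^2 + y*(9*x + 10) + 9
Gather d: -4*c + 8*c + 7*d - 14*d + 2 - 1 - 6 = 4*c - 7*d - 5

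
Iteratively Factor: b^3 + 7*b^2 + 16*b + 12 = (b + 2)*(b^2 + 5*b + 6) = (b + 2)*(b + 3)*(b + 2)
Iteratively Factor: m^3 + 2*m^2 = (m + 2)*(m^2) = m*(m + 2)*(m)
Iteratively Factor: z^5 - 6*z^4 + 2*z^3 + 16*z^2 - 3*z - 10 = (z + 1)*(z^4 - 7*z^3 + 9*z^2 + 7*z - 10) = (z - 1)*(z + 1)*(z^3 - 6*z^2 + 3*z + 10) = (z - 5)*(z - 1)*(z + 1)*(z^2 - z - 2) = (z - 5)*(z - 1)*(z + 1)^2*(z - 2)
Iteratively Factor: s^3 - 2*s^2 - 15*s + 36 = (s + 4)*(s^2 - 6*s + 9) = (s - 3)*(s + 4)*(s - 3)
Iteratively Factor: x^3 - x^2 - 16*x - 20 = (x + 2)*(x^2 - 3*x - 10) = (x + 2)^2*(x - 5)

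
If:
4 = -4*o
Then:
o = -1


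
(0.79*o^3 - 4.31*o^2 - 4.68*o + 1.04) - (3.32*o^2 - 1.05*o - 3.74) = 0.79*o^3 - 7.63*o^2 - 3.63*o + 4.78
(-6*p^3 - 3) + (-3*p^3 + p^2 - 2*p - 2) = -9*p^3 + p^2 - 2*p - 5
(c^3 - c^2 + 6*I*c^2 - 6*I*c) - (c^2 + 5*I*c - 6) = c^3 - 2*c^2 + 6*I*c^2 - 11*I*c + 6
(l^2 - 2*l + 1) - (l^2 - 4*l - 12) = 2*l + 13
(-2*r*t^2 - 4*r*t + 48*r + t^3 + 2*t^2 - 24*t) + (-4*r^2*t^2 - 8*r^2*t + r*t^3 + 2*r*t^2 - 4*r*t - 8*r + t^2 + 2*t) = -4*r^2*t^2 - 8*r^2*t + r*t^3 - 8*r*t + 40*r + t^3 + 3*t^2 - 22*t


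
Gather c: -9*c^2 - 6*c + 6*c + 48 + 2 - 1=49 - 9*c^2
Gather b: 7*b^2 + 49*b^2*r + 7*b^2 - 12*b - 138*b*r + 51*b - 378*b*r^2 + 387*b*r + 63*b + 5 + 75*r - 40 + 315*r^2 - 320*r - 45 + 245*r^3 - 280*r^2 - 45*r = b^2*(49*r + 14) + b*(-378*r^2 + 249*r + 102) + 245*r^3 + 35*r^2 - 290*r - 80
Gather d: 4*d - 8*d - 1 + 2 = 1 - 4*d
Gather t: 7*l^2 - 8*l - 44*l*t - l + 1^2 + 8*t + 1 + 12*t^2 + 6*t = 7*l^2 - 9*l + 12*t^2 + t*(14 - 44*l) + 2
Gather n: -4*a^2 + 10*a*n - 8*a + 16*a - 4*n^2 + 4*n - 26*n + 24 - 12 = -4*a^2 + 8*a - 4*n^2 + n*(10*a - 22) + 12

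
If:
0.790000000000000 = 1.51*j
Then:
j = 0.52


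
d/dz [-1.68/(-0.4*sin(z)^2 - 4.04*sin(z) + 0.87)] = -(1.344*sin(z) + 6.7872)*cos(z)/(0.4*sin(z)^2 + 4.04*sin(z) - 0.87)^2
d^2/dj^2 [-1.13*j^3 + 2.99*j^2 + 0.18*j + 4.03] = 5.98 - 6.78*j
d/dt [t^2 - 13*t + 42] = 2*t - 13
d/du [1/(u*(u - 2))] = 2*(1 - u)/(u^2*(u^2 - 4*u + 4))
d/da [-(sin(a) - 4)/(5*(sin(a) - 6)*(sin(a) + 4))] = (sin(a)^2 - 8*sin(a) + 32)*cos(a)/(5*(sin(a) - 6)^2*(sin(a) + 4)^2)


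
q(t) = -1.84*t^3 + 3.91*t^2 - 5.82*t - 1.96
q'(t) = -5.52*t^2 + 7.82*t - 5.82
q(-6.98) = 854.89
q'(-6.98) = -329.34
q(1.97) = -12.32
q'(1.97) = -11.84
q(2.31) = -17.22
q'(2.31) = -17.21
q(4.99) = -162.27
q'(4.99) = -104.25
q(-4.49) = 269.55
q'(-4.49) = -152.22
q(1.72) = -9.77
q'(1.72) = -8.70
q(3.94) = -76.73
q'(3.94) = -60.70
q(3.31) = -45.11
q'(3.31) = -40.41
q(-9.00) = 1708.49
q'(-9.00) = -523.32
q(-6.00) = 571.16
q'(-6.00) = -251.46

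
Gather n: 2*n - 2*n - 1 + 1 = 0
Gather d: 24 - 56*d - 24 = -56*d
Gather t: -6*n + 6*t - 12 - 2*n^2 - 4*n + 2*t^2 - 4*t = -2*n^2 - 10*n + 2*t^2 + 2*t - 12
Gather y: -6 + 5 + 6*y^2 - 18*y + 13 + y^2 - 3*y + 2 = 7*y^2 - 21*y + 14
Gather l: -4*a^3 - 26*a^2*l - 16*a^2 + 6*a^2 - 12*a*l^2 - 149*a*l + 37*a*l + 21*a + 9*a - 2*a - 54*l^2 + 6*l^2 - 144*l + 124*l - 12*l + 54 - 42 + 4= -4*a^3 - 10*a^2 + 28*a + l^2*(-12*a - 48) + l*(-26*a^2 - 112*a - 32) + 16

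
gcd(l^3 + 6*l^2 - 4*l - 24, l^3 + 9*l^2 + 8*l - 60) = l^2 + 4*l - 12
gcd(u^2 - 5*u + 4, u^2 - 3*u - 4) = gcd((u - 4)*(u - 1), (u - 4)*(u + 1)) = u - 4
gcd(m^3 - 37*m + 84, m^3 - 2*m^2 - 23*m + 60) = m^2 - 7*m + 12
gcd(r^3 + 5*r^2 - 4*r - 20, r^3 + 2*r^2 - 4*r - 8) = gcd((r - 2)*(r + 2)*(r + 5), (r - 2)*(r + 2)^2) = r^2 - 4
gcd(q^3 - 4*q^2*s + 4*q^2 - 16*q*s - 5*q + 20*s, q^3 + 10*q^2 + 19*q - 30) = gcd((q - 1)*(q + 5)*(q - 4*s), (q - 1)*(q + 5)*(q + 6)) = q^2 + 4*q - 5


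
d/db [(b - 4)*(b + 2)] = 2*b - 2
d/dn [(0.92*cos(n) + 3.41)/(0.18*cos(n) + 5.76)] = -4.6854*sin(n)/(0.18*cos(n) + 5.76)^2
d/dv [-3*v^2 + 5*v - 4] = 5 - 6*v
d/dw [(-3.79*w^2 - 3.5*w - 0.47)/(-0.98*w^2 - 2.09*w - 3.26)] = (4.4911*w^2 + 23.7896*w + 10.4277)/(0.9604*w^4 + 4.0964*w^3 + 10.7577*w^2 + 13.6268*w + 10.6276)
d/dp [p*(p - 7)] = 2*p - 7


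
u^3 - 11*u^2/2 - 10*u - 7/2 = (u - 7)*(u + 1/2)*(u + 1)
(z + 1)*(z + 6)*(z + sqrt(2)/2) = z^3 + sqrt(2)*z^2/2 + 7*z^2 + 7*sqrt(2)*z/2 + 6*z + 3*sqrt(2)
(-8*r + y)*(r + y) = -8*r^2 - 7*r*y + y^2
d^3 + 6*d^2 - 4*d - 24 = (d - 2)*(d + 2)*(d + 6)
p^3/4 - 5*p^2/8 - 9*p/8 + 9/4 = (p/4 + 1/2)*(p - 3)*(p - 3/2)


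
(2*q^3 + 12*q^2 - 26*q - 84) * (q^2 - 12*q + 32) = 2*q^5 - 12*q^4 - 106*q^3 + 612*q^2 + 176*q - 2688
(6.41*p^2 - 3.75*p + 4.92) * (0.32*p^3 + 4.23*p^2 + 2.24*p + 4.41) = 2.0512*p^5 + 25.9143*p^4 + 0.0703000000000014*p^3 + 40.6797*p^2 - 5.5167*p + 21.6972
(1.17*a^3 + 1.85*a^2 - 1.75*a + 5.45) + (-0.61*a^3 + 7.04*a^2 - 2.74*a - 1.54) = 0.56*a^3 + 8.89*a^2 - 4.49*a + 3.91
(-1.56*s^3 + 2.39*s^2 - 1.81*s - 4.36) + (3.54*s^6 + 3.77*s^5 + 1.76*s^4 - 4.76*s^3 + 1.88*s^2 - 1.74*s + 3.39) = 3.54*s^6 + 3.77*s^5 + 1.76*s^4 - 6.32*s^3 + 4.27*s^2 - 3.55*s - 0.97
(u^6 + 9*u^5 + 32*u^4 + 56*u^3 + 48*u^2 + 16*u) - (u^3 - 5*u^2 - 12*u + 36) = u^6 + 9*u^5 + 32*u^4 + 55*u^3 + 53*u^2 + 28*u - 36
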